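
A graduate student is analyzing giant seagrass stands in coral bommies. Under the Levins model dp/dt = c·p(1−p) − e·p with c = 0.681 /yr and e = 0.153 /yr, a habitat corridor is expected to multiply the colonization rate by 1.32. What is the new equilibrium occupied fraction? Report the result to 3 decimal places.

0.830

Before: p* = 1 − 0.153/0.681 = 0.7753.
After the change, c = 0.89892, e = 0.153, so p* = 1 − 0.153/0.89892 = 0.8298.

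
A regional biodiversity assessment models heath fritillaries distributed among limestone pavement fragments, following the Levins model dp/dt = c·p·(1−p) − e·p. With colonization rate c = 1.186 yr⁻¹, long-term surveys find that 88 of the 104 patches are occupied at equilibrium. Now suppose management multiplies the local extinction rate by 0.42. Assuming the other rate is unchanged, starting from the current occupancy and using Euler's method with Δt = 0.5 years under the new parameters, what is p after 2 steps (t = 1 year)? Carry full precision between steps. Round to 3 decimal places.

0.914

Observed p* = 88/104 = 0.84615.
Balance c(1−p*) = e gives e = 1.186×(1 − 0.84615) = 0.18246.
Starting from p₀ = 0.84615; update p ← p + (dp/dt)·Δt with the new parameters.
p: 0.84615 → 0.89093  (Δp = +0.04477)
p: 0.89093 → 0.91441  (Δp = +0.02349)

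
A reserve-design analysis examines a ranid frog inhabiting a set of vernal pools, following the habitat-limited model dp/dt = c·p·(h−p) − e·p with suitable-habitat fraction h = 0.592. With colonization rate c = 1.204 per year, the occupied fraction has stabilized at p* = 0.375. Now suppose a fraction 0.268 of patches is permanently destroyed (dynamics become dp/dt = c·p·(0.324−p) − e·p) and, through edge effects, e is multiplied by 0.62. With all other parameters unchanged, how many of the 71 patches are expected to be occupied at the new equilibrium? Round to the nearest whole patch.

Balance c(h−p*) = e gives e = 1.204×(0.592 − 0.37500) = 0.26127.
New p* = 0.324 − e/c = 0.324 − 0.16199/1.20400 = 0.18946.
Expected occupied = 71 × 0.18946 = 13.45 ≈ 13.

13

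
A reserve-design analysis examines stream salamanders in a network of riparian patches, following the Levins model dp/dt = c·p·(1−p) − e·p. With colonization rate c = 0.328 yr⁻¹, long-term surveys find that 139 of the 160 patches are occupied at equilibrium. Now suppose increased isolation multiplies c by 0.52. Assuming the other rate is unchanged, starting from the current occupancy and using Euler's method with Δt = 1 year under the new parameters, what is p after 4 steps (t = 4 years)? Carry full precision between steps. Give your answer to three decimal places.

Observed p* = 139/160 = 0.86875.
Balance c(1−p*) = e gives e = 0.328×(1 − 0.86875) = 0.04305.
Starting from p₀ = 0.86875; update p ← p + (dp/dt)·Δt with the new parameters.
step 1: Δp = -0.01795, p = 0.85080
step 2: Δp = -0.01498, p = 0.83582
step 3: Δp = -0.01258, p = 0.82324
step 4: Δp = -0.01062, p = 0.81262

0.813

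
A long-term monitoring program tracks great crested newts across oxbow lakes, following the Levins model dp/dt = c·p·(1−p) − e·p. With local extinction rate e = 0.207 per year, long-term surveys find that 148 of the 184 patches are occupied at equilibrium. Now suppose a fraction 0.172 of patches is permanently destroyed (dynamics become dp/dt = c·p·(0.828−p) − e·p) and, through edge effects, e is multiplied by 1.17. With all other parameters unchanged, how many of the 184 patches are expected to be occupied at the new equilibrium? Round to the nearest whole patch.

110

Observed p* = 148/184 = 0.80435.
Balance c(1−p*) = e gives c = e/(1 − 0.80435) = 0.207/0.19565 = 1.05801.
New p* = 0.828 − e/c = 0.828 − 0.24219/1.05801 = 0.59909.
Expected occupied = 184 × 0.59909 = 110.23 ≈ 110.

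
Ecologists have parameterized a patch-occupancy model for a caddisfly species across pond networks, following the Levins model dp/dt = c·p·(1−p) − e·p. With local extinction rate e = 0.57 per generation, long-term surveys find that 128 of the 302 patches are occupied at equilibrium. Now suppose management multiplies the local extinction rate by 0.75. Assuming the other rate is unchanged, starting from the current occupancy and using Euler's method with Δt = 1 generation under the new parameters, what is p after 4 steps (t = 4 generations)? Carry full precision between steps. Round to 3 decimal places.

Observed p* = 128/302 = 0.42384.
Balance c(1−p*) = e gives c = e/(1 − 0.42384) = 0.57/0.57616 = 0.98931.
Starting from p₀ = 0.42384; update p ← p + (dp/dt)·Δt with the new parameters.
p: 0.42384 → 0.48424  (Δp = +0.06040)
p: 0.48424 → 0.52431  (Δp = +0.04007)
p: 0.52431 → 0.54691  (Δp = +0.02260)
p: 0.54691 → 0.55826  (Δp = +0.01135)

0.558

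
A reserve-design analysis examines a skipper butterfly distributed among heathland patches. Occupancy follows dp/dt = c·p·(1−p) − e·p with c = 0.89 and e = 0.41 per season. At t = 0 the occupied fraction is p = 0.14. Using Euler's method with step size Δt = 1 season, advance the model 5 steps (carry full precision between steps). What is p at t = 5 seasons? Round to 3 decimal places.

0.431

Update rule: p ← p + [c·p·(1−p) − e·p]·Δt with Δt = 1.
step 1: Δp = +0.04976, p = 0.18976
step 2: Δp = +0.05904, p = 0.24879
step 3: Δp = +0.06433, p = 0.31312
step 4: Δp = +0.06304, p = 0.37616
step 5: Δp = +0.05462, p = 0.43079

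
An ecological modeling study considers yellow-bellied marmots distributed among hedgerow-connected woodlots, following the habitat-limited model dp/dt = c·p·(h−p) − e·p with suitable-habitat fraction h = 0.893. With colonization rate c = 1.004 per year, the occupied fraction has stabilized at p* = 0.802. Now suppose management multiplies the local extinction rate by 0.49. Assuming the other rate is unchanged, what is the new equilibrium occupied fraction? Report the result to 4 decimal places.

0.8484

Balance c(h−p*) = e gives e = 1.004×(0.893 − 0.80200) = 0.09136.
New p* = 0.893 − e/c = 0.893 − 0.04477/1.00400 = 0.84841.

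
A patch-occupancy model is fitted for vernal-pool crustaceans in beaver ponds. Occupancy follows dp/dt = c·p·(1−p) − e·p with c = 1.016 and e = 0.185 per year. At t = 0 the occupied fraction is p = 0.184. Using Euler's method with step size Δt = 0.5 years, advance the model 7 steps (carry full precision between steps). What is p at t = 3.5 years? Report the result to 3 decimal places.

Update rule: p ← p + [c·p·(1−p) − e·p]·Δt with Δt = 0.5.
t = 0.5: p = 0.18400 + (+0.05925) = 0.24325
t = 1: p = 0.24325 + (+0.07101) = 0.31427
t = 1.5: p = 0.31427 + (+0.08041) = 0.39467
t = 2: p = 0.39467 + (+0.08486) = 0.47953
t = 2.5: p = 0.47953 + (+0.08243) = 0.56196
t = 3: p = 0.56196 + (+0.07307) = 0.63503
t = 3.5: p = 0.63503 + (+0.05900) = 0.69403

0.694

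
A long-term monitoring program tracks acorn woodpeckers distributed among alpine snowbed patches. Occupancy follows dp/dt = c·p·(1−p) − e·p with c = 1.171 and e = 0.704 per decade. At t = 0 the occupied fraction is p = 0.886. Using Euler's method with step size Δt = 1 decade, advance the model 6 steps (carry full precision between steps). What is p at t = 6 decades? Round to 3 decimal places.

0.398

Update rule: p ← p + [c·p·(1−p) − e·p]·Δt with Δt = 1.
step 1: Δp = -0.50547, p = 0.38053
step 2: Δp = +0.00814, p = 0.38867
step 3: Δp = +0.00461, p = 0.39328
step 4: Δp = +0.00254, p = 0.39583
step 5: Δp = +0.00138, p = 0.39721
step 6: Δp = +0.00074, p = 0.39795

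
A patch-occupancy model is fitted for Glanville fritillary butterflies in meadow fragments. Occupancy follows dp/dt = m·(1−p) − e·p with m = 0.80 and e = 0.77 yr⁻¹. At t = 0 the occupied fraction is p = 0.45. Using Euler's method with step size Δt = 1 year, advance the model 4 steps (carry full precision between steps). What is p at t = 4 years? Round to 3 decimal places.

0.503

Update rule: p ← p + [m·(1−p) − e·p]·Δt with Δt = 1.
p: 0.45000 → 0.54350  (Δp = +0.09350)
p: 0.54350 → 0.49021  (Δp = -0.05330)
p: 0.49021 → 0.52058  (Δp = +0.03038)
p: 0.52058 → 0.50327  (Δp = -0.01732)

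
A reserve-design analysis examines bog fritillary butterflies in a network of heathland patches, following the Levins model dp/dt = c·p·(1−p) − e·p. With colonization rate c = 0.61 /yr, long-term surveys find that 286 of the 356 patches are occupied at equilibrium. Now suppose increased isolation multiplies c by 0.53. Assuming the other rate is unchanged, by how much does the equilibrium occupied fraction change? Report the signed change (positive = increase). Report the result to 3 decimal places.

-0.174

Observed p* = 286/356 = 0.80337.
Balance c(1−p*) = e gives e = 0.61×(1 − 0.80337) = 0.11994.
New p* = 1 − e/c = 1 − 0.11994/0.32330 = 0.62901.
Δp* = 0.62901 − 0.80337 = -0.17436.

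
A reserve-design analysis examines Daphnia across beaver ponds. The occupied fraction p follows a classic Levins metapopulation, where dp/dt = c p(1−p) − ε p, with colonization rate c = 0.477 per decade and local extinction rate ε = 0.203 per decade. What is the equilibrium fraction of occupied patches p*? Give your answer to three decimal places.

At equilibrium, colonization balances extinction: c·p*·(1−p*) = ε·p*.
So p* = 1 − ε/c = 1 − 0.203/0.477 = 1 − 0.4256 = 0.5744.

0.574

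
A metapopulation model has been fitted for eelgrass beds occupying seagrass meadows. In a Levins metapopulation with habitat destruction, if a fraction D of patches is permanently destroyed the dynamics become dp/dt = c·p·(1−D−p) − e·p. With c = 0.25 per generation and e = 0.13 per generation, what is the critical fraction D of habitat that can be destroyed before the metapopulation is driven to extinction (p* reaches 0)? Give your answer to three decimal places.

0.480

The nontrivial equilibrium is p* = (1−D) − e/c; extinction occurs when this hits zero.
So D_crit = 1 − e/c = 1 − 0.13/0.25 = 1 − 0.5200 = 0.4800.
Note this equals the original equilibrium occupancy — the Levins extinction-debt result.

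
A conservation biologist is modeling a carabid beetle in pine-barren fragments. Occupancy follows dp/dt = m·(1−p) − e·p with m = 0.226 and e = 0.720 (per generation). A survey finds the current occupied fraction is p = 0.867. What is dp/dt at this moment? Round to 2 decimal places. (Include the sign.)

Colonization term: m·(1−p) = 0.226×0.1330 = 0.03006.
Extinction term: e·p = 0.62424.
dp/dt = 0.03006 − 0.62424 = -0.59418.

-0.59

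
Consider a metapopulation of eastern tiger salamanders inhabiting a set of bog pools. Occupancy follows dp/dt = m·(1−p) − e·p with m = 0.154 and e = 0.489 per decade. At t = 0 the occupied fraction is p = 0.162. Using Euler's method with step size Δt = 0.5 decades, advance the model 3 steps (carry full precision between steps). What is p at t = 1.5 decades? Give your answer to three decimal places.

Update rule: p ← p + [m·(1−p) − e·p]·Δt with Δt = 0.5.
  1  |  dp/dt·Δt = +0.024917  |  p_1 = 0.186917
  2  |  dp/dt·Δt = +0.016906  |  p_2 = 0.203823
  3  |  dp/dt·Δt = +0.011471  |  p_3 = 0.215294

0.215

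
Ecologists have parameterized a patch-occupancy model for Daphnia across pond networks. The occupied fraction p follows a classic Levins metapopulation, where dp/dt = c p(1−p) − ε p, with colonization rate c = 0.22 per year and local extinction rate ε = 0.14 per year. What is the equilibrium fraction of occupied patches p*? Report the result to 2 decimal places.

0.36

At equilibrium, colonization balances extinction: c·p*·(1−p*) = ε·p*.
So p* = 1 − ε/c = 1 − 0.14/0.22 = 1 − 0.6364 = 0.3636.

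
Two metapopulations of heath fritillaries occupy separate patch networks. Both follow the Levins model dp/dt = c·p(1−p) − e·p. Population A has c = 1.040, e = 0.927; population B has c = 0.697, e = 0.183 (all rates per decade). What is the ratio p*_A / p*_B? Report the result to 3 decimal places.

A: p*_A = 1 − 0.927/1.040 = 0.1087.
B: p*_B = 1 − 0.183/0.697 = 0.7374.
p*_A / p*_B = 0.1087/0.7374 = 0.1473.

0.147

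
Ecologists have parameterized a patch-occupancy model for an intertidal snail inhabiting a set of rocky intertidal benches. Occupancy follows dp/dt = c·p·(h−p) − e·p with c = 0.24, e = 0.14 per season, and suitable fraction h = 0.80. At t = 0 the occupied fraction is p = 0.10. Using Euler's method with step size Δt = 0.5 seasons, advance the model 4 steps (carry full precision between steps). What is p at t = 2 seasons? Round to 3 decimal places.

Update rule: p ← p + [c·p·(h−p) − e·p]·Δt with Δt = 0.5.
p: 0.10000 → 0.10140  (Δp = +0.00140)
p: 0.10140 → 0.10280  (Δp = +0.00140)
p: 0.10280 → 0.10421  (Δp = +0.00140)
p: 0.10421 → 0.10561  (Δp = +0.00141)

0.106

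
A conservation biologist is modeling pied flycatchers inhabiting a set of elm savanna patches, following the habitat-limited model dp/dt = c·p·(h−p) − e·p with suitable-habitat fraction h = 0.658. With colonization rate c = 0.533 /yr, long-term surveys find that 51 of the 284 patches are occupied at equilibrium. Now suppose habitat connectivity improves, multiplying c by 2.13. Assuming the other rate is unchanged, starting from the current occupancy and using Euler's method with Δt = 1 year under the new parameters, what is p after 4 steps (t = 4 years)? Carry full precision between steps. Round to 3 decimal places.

Observed p* = 51/284 = 0.17958.
Balance c(h−p*) = e gives e = 0.533×(0.658 − 0.17958) = 0.25500.
Starting from p₀ = 0.17958; update p ← p + (dp/dt)·Δt with the new parameters.
  1  |  dp/dt·Δt = +0.051745  |  p_1 = 0.231323
  2  |  dp/dt·Δt = +0.053066  |  p_2 = 0.284389
  3  |  dp/dt·Δt = +0.048107  |  p_3 = 0.332495
  4  |  dp/dt·Δt = +0.038085  |  p_4 = 0.370580

0.371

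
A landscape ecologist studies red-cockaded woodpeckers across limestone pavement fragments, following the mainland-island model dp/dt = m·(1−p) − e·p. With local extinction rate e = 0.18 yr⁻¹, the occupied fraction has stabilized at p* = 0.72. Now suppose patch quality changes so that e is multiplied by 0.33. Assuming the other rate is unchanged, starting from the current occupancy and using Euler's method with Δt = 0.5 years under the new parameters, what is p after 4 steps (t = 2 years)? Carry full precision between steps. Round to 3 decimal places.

Balance m(1−p*) = e·p* gives m = e·p*/(1−p*) = 0.18×0.72000/0.28000 = 0.46286.
Starting from p₀ = 0.72000; update p ← p + (dp/dt)·Δt with the new parameters.
t = 0.5: p = 0.72000 + (+0.04342) = 0.76342
t = 1: p = 0.76342 + (+0.03208) = 0.79549
t = 1.5: p = 0.79549 + (+0.02370) = 0.81920
t = 2: p = 0.81920 + (+0.01751) = 0.83671

0.837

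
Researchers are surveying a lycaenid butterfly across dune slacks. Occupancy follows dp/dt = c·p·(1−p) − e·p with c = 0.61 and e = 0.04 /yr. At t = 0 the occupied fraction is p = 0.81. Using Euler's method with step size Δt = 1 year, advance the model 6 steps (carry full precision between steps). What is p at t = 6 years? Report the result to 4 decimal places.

Update rule: p ← p + [c·p·(1−p) − e·p]·Δt with Δt = 1.
step 1: Δp = +0.06148, p = 0.87148
step 2: Δp = +0.03346, p = 0.90494
step 3: Δp = +0.01628, p = 0.92122
step 4: Δp = +0.00742, p = 0.92864
step 5: Δp = +0.00328, p = 0.93192
step 6: Δp = +0.00143, p = 0.93334

0.9333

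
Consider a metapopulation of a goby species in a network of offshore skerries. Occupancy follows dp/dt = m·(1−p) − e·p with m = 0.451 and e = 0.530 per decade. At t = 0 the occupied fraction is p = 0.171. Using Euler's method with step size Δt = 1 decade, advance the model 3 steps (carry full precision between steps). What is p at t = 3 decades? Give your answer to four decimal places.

0.4597

Update rule: p ← p + [m·(1−p) − e·p]·Δt with Δt = 1.
step 1: Δp = +0.28325, p = 0.45425
step 2: Δp = +0.00538, p = 0.45963
step 3: Δp = +0.00010, p = 0.45973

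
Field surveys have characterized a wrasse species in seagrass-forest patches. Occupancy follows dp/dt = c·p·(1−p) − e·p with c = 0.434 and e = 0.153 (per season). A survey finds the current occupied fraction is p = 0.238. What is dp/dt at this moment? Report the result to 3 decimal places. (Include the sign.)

Colonization term: c·p·(1−p) = 0.434×0.238×0.7620 = 0.07871.
Extinction term: e·p = 0.03641.
dp/dt = 0.07871 − 0.03641 = 0.04229.

0.042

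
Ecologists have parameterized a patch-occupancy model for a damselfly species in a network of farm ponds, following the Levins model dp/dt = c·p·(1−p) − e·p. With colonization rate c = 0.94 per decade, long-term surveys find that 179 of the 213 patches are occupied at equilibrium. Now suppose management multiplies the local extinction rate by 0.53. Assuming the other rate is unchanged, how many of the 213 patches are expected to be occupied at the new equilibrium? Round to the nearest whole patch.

Observed p* = 179/213 = 0.84038.
Balance c(1−p*) = e gives e = 0.94×(1 − 0.84038) = 0.15004.
New p* = 1 − e/c = 1 − 0.07952/0.94000 = 0.91540.
Expected occupied = 213 × 0.91540 = 194.98 ≈ 195.

195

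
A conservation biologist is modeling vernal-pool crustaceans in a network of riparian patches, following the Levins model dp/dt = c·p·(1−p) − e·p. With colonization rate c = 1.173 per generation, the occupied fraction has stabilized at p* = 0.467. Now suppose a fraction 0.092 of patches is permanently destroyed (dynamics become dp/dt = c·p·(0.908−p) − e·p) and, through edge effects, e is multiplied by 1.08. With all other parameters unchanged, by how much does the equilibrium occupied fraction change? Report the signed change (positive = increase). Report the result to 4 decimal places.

-0.1346

Balance c(1−p*) = e gives e = 1.173×(1 − 0.46700) = 0.62521.
New p* = 0.908 − e/c = 0.908 − 0.67523/1.17300 = 0.33236.
Δp* = 0.33236 − 0.46700 = -0.13464.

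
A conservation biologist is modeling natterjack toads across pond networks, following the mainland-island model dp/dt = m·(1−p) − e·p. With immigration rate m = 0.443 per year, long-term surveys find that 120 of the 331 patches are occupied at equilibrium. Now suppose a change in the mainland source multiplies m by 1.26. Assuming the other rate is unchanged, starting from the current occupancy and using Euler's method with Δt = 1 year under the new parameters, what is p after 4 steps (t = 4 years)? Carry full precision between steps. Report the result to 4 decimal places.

0.4167

Observed p* = 120/331 = 0.36254.
Balance m(1−p*) = e·p* gives e = m(1−p*)/p* = 0.443×0.63746/0.36254 = 0.77894.
Starting from p₀ = 0.36254; update p ← p + (dp/dt)·Δt with the new parameters.
p: 0.36254 → 0.43596  (Δp = +0.07342)
p: 0.43596 → 0.41121  (Δp = -0.02475)
p: 0.41121 → 0.41955  (Δp = +0.00834)
p: 0.41955 → 0.41674  (Δp = -0.00281)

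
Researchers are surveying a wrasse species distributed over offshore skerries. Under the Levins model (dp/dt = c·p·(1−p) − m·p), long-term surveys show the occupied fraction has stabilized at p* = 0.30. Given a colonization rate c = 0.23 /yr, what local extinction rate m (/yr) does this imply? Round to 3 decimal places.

At equilibrium c(1−p*) = m.
m = 0.23 × (1 − 0.30) = 0.23 × 0.7000 = 0.1610.

0.161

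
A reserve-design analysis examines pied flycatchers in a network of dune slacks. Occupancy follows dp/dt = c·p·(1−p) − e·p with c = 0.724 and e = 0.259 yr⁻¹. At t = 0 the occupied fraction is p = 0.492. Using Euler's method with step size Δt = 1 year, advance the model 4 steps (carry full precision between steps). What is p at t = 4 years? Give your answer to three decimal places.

Update rule: p ← p + [c·p·(1−p) − e·p]·Δt with Δt = 1.
t = 1: p = 0.49200 + (+0.05353) = 0.54553
t = 2: p = 0.54553 + (+0.03821) = 0.58373
t = 3: p = 0.58373 + (+0.02474) = 0.60847
t = 4: p = 0.60847 + (+0.01489) = 0.62336

0.623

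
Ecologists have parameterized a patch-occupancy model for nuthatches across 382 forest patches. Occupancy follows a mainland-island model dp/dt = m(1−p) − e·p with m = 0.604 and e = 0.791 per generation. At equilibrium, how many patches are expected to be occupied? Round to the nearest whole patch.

p* = m/(m+e) = 0.604/1.3950 = 0.4330.
Expected occupied patches = N × p* = 382 × 0.4330 = 165.40 ≈ 165.

165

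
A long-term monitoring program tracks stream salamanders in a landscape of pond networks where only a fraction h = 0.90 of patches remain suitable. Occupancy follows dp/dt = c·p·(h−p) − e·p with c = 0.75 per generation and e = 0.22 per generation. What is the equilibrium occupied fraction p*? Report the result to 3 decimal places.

0.607

Setting dp/dt = 0 and dividing by p* gives c·(h−p*) = e.
So p* = h − e/c = 0.90 − 0.22/0.75 = 0.90 − 0.2933 = 0.6067.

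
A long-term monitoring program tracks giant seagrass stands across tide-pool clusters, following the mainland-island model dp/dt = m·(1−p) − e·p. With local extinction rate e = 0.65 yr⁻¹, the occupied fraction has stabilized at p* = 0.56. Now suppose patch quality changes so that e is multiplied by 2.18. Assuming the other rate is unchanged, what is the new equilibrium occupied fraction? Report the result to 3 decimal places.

0.369

Balance m(1−p*) = e·p* gives m = e·p*/(1−p*) = 0.65×0.56000/0.44000 = 0.82727.
New p* = m/(m+e) = 0.82727/(0.82727+1.41700) = 0.36861.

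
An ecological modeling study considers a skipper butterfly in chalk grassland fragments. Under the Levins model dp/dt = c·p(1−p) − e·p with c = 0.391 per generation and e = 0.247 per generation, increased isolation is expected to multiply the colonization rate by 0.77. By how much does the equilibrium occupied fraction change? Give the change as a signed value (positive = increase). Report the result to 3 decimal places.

-0.189

Before: p* = 1 − 0.247/0.391 = 0.3683.
After the change, c = 0.30107, e = 0.247, so p* = 1 − 0.247/0.30107 = 0.1796.
Δp* = 0.1796 − 0.3683 = -0.1887.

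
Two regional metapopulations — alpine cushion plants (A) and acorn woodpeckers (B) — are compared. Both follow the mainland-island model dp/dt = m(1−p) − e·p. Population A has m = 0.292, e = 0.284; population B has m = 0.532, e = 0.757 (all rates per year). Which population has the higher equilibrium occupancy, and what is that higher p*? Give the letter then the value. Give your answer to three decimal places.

A: p*_A = m/(m+e) = 0.292/0.5760 = 0.5069.
B: p*_B = 0.532/1.2890 = 0.4127.
A is higher at 0.5069.

A, 0.507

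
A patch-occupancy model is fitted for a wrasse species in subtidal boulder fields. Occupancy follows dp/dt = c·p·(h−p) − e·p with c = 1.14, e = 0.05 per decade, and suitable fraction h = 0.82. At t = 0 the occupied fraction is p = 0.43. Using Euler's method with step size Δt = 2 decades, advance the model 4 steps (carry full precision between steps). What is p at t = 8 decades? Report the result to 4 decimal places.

Update rule: p ← p + [c·p·(h−p) − e·p]·Δt with Δt = 2.
step 1: Δp = +0.33936, p = 0.76936
step 2: Δp = +0.01190, p = 0.78126
step 3: Δp = -0.00911, p = 0.77214
step 4: Δp = +0.00704, p = 0.77918

0.7792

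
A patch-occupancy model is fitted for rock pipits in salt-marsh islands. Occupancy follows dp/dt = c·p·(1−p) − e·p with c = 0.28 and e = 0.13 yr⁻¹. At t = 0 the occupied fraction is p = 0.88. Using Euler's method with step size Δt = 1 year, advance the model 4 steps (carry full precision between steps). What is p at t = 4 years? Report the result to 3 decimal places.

Update rule: p ← p + [c·p·(1−p) − e·p]·Δt with Δt = 1.
step 1: Δp = -0.08483, p = 0.79517
step 2: Δp = -0.05777, p = 0.73740
step 3: Δp = -0.04164, p = 0.69576
step 4: Δp = -0.03118, p = 0.66458

0.665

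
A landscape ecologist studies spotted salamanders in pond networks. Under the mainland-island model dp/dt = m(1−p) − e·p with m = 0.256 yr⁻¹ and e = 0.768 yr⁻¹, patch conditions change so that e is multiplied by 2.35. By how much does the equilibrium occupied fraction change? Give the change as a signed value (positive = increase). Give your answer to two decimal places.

Before: p* = 0.256/(0.256+0.768) = 0.2500.
After: m = 0.256, e = 1.8048; p* = 0.256/2.0608 = 0.1242.
Δp* = 0.1242 − 0.2500 = -0.1258.

-0.13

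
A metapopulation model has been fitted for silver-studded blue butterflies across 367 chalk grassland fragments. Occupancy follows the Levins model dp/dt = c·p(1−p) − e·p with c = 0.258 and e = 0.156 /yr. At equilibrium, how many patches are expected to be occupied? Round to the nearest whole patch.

p* = 1 − e/c = 1 − 0.156/0.258 = 0.3953.
Expected occupied patches = N × p* = 367 × 0.3953 = 145.09 ≈ 145.

145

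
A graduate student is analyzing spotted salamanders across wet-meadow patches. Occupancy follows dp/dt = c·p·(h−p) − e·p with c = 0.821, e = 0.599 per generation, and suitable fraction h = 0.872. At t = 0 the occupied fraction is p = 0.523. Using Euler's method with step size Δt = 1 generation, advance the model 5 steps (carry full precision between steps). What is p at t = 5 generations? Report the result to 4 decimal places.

Update rule: p ← p + [c·p·(h−p) − e·p]·Δt with Δt = 1.
t = 1: p = 0.52300 + (-0.16342) = 0.35958
t = 2: p = 0.35958 + (-0.06411) = 0.29546
t = 3: p = 0.29546 + (-0.03713) = 0.25834
t = 4: p = 0.25834 + (-0.02459) = 0.23375
t = 5: p = 0.23375 + (-0.01753) = 0.21622

0.2162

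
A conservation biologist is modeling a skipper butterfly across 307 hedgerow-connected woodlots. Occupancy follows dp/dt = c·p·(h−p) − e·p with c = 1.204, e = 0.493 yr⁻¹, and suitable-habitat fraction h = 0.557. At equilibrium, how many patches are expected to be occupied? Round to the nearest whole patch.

45

p* = h − e/c = 0.557 − 0.4095 = 0.1475.
Expected occupied patches = N × p* = 307 × 0.1475 = 45.29 ≈ 45.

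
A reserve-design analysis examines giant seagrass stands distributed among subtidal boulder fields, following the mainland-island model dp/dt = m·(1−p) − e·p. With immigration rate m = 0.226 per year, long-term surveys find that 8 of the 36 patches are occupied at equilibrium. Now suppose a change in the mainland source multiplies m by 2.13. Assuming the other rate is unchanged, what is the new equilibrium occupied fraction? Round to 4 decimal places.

Observed p* = 8/36 = 0.22222.
Balance m(1−p*) = e·p* gives e = m(1−p*)/p* = 0.226×0.77778/0.22222 = 0.79101.
New p* = m/(m+e) = 0.48138/(0.48138+0.79101) = 0.37833.

0.3783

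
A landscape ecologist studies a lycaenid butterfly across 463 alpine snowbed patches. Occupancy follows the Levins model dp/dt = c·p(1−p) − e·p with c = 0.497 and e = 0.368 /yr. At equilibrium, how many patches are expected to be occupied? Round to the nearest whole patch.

120

p* = 1 − e/c = 1 − 0.368/0.497 = 0.2596.
Expected occupied patches = N × p* = 463 × 0.2596 = 120.18 ≈ 120.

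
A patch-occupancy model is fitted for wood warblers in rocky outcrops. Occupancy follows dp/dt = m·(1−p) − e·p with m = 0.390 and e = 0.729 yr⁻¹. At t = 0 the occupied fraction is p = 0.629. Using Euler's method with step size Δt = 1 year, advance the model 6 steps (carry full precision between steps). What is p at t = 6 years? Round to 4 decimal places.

0.3485

Update rule: p ← p + [m·(1−p) − e·p]·Δt with Δt = 1.
t = 1: p = 0.62900 + (-0.31385) = 0.31515
t = 2: p = 0.31515 + (+0.03735) = 0.35250
t = 3: p = 0.35250 + (-0.00444) = 0.34805
t = 4: p = 0.34805 + (+0.00053) = 0.34858
t = 5: p = 0.34858 + (-0.00006) = 0.34852
t = 6: p = 0.34852 + (+0.00001) = 0.34853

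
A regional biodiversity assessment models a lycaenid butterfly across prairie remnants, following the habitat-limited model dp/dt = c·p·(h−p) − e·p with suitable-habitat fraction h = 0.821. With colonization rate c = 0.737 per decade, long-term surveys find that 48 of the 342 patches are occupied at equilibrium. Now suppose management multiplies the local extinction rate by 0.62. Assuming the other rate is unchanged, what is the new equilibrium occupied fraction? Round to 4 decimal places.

Observed p* = 48/342 = 0.14035.
Balance c(h−p*) = e gives e = 0.737×(0.821 − 0.14035) = 0.50164.
New p* = 0.821 − e/c = 0.821 − 0.31102/0.73700 = 0.39899.

0.3990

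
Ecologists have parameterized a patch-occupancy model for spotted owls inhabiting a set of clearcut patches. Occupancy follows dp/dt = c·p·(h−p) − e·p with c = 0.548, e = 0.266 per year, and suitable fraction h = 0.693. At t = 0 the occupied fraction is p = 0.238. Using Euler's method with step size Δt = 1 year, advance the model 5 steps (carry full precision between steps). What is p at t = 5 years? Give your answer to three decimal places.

Update rule: p ← p + [c·p·(h−p) − e·p]·Δt with Δt = 1.
  1  |  dp/dt·Δt = -0.003965  |  p_1 = 0.234035
  2  |  dp/dt·Δt = -0.003390  |  p_2 = 0.230644
  3  |  dp/dt·Δt = -0.002913  |  p_3 = 0.227732
  4  |  dp/dt·Δt = -0.002513  |  p_4 = 0.225219
  5  |  dp/dt·Δt = -0.002175  |  p_5 = 0.223044

0.223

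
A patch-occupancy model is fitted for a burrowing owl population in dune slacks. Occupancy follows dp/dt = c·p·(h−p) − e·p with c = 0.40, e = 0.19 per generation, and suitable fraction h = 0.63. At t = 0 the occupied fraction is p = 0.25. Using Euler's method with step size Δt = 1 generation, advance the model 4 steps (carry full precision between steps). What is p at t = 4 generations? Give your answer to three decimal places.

0.219

Update rule: p ← p + [c·p·(h−p) − e·p]·Δt with Δt = 1.
  1  |  dp/dt·Δt = -0.009500  |  p_1 = 0.240500
  2  |  dp/dt·Δt = -0.008225  |  p_2 = 0.232275
  3  |  dp/dt·Δt = -0.007180  |  p_3 = 0.225095
  4  |  dp/dt·Δt = -0.006311  |  p_4 = 0.218784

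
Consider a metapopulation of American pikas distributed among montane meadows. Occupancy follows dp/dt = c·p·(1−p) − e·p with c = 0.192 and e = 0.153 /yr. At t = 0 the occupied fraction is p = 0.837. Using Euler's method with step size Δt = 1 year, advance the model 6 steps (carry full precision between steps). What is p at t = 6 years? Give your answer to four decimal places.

0.4870

Update rule: p ← p + [c·p·(1−p) − e·p]·Δt with Δt = 1.
p: 0.83700 → 0.73513  (Δp = -0.10187)
p: 0.73513 → 0.66004  (Δp = -0.07509)
p: 0.66004 → 0.60214  (Δp = -0.05790)
p: 0.60214 → 0.55601  (Δp = -0.04613)
p: 0.55601 → 0.51834  (Δp = -0.03767)
p: 0.51834 → 0.48697  (Δp = -0.03137)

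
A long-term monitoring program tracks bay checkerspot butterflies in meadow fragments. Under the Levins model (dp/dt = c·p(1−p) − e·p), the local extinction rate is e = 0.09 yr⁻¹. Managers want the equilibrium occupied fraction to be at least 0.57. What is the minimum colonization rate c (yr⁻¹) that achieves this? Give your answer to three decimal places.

p* = 1 − e/c ≥ 0.57 requires e/c ≤ 0.4300, i.e. c ≥ e/0.4300.
c_min = 0.09/0.4300 = 0.2093.

0.209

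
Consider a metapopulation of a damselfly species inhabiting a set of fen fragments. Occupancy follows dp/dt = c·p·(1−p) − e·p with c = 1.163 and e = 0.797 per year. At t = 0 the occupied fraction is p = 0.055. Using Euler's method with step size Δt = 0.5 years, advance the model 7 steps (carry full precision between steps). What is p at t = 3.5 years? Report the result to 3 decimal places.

0.132

Update rule: p ← p + [c·p·(1−p) − e·p]·Δt with Δt = 0.5.
t = 0.5: p = 0.05500 + (+0.00831) = 0.06331
t = 1: p = 0.06331 + (+0.00925) = 0.07256
t = 1.5: p = 0.07256 + (+0.01022) = 0.08278
t = 2: p = 0.08278 + (+0.01116) = 0.09394
t = 2.5: p = 0.09394 + (+0.01206) = 0.10600
t = 3: p = 0.10600 + (+0.01286) = 0.11887
t = 3.5: p = 0.11887 + (+0.01354) = 0.13240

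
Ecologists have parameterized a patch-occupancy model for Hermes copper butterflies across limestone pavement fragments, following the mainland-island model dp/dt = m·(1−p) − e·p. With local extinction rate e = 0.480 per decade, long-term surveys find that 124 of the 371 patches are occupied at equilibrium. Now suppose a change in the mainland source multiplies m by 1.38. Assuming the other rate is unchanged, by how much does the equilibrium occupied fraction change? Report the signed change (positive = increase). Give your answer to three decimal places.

Observed p* = 124/371 = 0.33423.
Balance m(1−p*) = e·p* gives m = e·p*/(1−p*) = 0.480×0.33423/0.66577 = 0.24097.
New p* = m/(m+e) = 0.33254/(0.33254+0.48000) = 0.40926.
Δp* = 0.40926 − 0.33423 = +0.07503.

0.075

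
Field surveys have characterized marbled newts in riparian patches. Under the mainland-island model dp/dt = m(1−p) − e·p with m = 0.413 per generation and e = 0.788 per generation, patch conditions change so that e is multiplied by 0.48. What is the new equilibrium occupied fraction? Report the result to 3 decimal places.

Before: p* = 0.413/(0.413+0.788) = 0.3439.
After: m = 0.413, e = 0.37824; p* = 0.413/0.7912 = 0.5220.

0.522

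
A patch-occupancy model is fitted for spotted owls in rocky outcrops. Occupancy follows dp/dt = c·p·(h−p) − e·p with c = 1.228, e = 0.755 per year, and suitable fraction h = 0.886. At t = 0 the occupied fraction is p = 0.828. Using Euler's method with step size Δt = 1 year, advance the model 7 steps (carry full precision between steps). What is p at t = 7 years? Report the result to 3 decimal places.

0.270

Update rule: p ← p + [c·p·(h−p) − e·p]·Δt with Δt = 1.
t = 1: p = 0.82800 + (-0.56617) = 0.26183
t = 2: p = 0.26183 + (+0.00300) = 0.26484
t = 3: p = 0.26484 + (+0.00206) = 0.26690
t = 4: p = 0.26690 + (+0.00140) = 0.26830
t = 5: p = 0.26830 + (+0.00095) = 0.26925
t = 6: p = 0.26925 + (+0.00064) = 0.26989
t = 7: p = 0.26989 + (+0.00043) = 0.27032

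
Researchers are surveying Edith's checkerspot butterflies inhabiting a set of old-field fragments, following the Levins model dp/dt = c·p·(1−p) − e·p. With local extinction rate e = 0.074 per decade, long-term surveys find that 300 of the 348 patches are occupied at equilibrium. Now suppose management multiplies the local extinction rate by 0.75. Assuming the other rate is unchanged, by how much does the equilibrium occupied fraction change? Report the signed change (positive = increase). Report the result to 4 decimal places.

0.0345

Observed p* = 300/348 = 0.86207.
Balance c(1−p*) = e gives c = e/(1 − 0.86207) = 0.074/0.13793 = 0.53650.
New p* = 1 − e/c = 1 − 0.05550/0.53650 = 0.89655.
Δp* = 0.89655 − 0.86207 = +0.03448.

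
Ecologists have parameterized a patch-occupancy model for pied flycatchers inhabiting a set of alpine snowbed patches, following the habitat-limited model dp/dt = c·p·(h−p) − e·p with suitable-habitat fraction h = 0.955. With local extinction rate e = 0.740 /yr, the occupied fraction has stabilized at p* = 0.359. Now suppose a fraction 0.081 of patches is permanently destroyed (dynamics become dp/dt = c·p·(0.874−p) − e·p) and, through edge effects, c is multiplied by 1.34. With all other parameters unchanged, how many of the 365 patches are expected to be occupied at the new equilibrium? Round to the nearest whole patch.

Balance c(h−p*) = e gives c = e/(0.955 − 0.35900) = 0.740/0.59600 = 1.24161.
New p* = 0.874 − e/c = 0.874 − 0.74000/1.66376 = 0.42922.
Expected occupied = 365 × 0.42922 = 156.67 ≈ 157.

157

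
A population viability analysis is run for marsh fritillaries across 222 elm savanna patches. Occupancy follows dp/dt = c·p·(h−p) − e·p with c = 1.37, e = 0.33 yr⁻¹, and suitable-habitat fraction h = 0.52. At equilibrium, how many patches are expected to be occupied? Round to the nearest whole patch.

p* = h − e/c = 0.52 − 0.2409 = 0.2791.
Expected occupied patches = N × p* = 222 × 0.2791 = 61.97 ≈ 62.

62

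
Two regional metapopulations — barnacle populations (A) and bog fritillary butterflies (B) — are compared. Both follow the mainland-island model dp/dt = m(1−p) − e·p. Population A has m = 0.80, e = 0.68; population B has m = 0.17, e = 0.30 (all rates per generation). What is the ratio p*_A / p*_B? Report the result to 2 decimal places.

A: p*_A = m/(m+e) = 0.80/1.4800 = 0.5405.
B: p*_B = 0.17/0.4700 = 0.3617.
p*_A / p*_B = 0.5405/0.3617 = 1.4944.

1.49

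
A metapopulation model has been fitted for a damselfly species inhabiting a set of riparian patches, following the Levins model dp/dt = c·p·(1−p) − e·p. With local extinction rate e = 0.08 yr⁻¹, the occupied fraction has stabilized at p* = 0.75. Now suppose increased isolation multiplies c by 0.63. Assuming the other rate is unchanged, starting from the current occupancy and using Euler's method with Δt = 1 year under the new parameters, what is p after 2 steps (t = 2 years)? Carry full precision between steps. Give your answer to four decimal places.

0.7095

Balance c(1−p*) = e gives c = e/(1 − 0.75000) = 0.08/0.25000 = 0.32000.
Starting from p₀ = 0.75000; update p ← p + (dp/dt)·Δt with the new parameters.
t = 1: p = 0.75000 + (-0.02220) = 0.72780
t = 2: p = 0.72780 + (-0.01829) = 0.70951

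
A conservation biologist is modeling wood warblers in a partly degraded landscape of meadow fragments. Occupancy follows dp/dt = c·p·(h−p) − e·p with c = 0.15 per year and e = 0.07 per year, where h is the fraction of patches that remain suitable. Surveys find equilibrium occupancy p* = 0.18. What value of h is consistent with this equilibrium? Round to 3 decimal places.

At equilibrium c(h−p*) = e, so h = p* + e/c.
h = 0.18 + 0.07/0.15 = 0.18 + 0.4667 = 0.6467.

0.647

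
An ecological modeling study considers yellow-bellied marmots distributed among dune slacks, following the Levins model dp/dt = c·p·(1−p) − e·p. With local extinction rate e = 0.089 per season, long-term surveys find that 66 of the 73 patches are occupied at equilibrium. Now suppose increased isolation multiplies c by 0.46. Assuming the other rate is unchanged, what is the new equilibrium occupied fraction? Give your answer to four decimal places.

Observed p* = 66/73 = 0.90411.
Balance c(1−p*) = e gives c = e/(1 − 0.90411) = 0.089/0.09589 = 0.92815.
New p* = 1 − e/c = 1 − 0.08900/0.42695 = 0.79154.

0.7915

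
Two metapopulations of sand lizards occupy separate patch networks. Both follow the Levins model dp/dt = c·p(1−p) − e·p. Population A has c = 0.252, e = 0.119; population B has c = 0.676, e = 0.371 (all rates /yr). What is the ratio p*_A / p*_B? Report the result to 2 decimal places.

1.17

A: p*_A = 1 − 0.119/0.252 = 0.5278.
B: p*_B = 1 − 0.371/0.676 = 0.4512.
p*_A / p*_B = 0.5278/0.4512 = 1.1698.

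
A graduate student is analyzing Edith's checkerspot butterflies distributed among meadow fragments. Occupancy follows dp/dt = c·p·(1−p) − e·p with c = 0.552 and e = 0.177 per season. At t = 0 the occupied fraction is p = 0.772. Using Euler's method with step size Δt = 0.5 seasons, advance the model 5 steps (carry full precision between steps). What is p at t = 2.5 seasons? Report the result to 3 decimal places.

0.709

Update rule: p ← p + [c·p·(1−p) − e·p]·Δt with Δt = 0.5.
t = 0.5: p = 0.77200 + (-0.01974) = 0.75226
t = 1: p = 0.75226 + (-0.01514) = 0.73712
t = 1.5: p = 0.73712 + (-0.01175) = 0.72537
t = 2: p = 0.72537 + (-0.00921) = 0.71615
t = 2.5: p = 0.71615 + (-0.00728) = 0.70888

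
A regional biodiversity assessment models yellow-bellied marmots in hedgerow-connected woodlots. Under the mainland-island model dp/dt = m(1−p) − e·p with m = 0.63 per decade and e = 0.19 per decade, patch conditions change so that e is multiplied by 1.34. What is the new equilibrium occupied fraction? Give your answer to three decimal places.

Before: p* = 0.63/(0.63+0.19) = 0.7683.
After: m = 0.63, e = 0.2546; p* = 0.63/0.8846 = 0.7122.

0.712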